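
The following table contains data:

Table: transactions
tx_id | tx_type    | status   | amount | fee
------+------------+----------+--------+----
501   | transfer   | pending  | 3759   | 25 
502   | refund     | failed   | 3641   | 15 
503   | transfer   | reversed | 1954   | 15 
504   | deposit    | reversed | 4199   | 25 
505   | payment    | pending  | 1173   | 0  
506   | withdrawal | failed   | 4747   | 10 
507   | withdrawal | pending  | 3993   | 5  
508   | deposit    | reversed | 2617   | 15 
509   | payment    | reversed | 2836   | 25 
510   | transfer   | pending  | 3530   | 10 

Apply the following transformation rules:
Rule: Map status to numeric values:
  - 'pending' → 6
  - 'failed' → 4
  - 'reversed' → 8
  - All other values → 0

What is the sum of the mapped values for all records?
64

Step 1: Apply mapping to each record
Step 2: Count by status:
  'pending': 4 records × 6 = 24
  'failed': 2 records × 4 = 8
  'reversed': 4 records × 8 = 32
Step 3: Sum all mapped values = 64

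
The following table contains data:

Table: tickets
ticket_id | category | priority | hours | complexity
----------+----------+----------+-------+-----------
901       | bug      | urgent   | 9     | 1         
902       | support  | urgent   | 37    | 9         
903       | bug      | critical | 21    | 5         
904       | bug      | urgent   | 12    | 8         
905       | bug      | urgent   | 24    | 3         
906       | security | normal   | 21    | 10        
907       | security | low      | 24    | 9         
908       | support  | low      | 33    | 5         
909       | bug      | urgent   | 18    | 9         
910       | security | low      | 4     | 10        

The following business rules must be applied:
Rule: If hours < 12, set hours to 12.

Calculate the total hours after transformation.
214

Step 1: 2 records have hours < 12
Step 2: These records originally summed to 13
Step 3: After setting to minimum: 2 × 12 = 24
Step 4: Unaffected records sum: 190
Step 5: Final sum = 24 + 190 = 214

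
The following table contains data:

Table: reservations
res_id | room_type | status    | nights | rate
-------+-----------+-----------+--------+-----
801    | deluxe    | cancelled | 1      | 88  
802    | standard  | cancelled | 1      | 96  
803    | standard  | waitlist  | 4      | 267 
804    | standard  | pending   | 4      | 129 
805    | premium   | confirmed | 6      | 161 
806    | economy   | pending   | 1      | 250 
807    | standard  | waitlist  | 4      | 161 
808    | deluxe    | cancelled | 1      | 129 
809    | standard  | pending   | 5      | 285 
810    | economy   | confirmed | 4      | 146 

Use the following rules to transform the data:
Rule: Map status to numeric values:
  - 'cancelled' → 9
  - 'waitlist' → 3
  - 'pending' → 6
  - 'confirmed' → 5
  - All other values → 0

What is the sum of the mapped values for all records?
61

Step 1: Apply mapping to each record
Step 2: Count by status:
  'cancelled': 3 records × 9 = 27
  'waitlist': 2 records × 3 = 6
  'pending': 3 records × 6 = 18
  'confirmed': 2 records × 5 = 10
Step 3: Sum all mapped values = 61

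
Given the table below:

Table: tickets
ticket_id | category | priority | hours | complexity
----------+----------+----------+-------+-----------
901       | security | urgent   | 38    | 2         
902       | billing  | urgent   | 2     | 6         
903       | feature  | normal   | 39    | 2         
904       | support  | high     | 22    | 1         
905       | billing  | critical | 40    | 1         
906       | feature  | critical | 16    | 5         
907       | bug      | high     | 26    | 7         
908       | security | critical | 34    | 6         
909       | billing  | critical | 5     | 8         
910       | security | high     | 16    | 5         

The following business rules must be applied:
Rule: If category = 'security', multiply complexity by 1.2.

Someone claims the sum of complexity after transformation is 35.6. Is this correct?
No, the correct result is 45.6.

Step 1: Calculate the correct sum after transformation
Step 2: Apply multiplier 1.2 to records where category = 'security'
Step 3: Correct result = 45.6
Step 4: Claimed result = 35.6
Step 5: 45.6 ≠ 35.6
Conclusion: The claimed result is incorrect. The correct answer is 45.6.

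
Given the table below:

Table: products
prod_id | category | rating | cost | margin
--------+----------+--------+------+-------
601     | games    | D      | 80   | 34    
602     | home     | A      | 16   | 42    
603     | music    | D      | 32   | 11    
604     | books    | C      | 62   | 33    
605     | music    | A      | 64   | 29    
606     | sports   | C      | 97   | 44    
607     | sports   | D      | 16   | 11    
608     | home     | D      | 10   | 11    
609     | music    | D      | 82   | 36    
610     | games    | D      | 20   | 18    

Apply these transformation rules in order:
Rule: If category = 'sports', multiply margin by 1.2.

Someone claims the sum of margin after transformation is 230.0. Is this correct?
No, the correct result is 280.0.

Step 1: Calculate the correct sum after transformation
Step 2: Apply multiplier 1.2 to records where category = 'sports'
Step 3: Correct result = 280.0
Step 4: Claimed result = 230.0
Step 5: 280.0 ≠ 230.0
Conclusion: The claimed result is incorrect. The correct answer is 280.0.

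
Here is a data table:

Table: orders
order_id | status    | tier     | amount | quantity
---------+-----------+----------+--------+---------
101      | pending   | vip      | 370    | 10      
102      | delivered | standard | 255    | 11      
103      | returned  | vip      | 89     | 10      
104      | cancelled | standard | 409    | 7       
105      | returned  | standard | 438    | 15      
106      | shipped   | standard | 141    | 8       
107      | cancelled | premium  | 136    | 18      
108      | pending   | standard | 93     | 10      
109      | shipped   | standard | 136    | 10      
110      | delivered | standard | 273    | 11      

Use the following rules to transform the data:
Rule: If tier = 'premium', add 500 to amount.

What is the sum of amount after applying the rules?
2840

Step 1: Count records where tier = 'premium': 1
Step 2: Total bonus added: 1 × 500 = 500
Step 3: Original sum of amount: 2340
Step 4: Final sum = 2340 + 500 = 2840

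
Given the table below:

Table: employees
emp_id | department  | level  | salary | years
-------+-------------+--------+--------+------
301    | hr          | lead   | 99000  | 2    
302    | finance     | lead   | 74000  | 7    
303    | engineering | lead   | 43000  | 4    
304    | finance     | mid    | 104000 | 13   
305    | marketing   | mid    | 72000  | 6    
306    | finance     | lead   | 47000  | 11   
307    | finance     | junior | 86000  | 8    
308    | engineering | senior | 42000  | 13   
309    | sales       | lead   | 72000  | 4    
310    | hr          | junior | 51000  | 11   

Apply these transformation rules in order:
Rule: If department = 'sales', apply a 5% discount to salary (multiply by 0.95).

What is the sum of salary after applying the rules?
686400.0

Step 1: Records with department = 'sales' have total salary = 72000
Step 2: Apply multiplier: 72000 × 0.95 = 68400.0
Step 3: Other records total: 618000
Step 4: Final sum = 68400.0 + 618000 = 686400.0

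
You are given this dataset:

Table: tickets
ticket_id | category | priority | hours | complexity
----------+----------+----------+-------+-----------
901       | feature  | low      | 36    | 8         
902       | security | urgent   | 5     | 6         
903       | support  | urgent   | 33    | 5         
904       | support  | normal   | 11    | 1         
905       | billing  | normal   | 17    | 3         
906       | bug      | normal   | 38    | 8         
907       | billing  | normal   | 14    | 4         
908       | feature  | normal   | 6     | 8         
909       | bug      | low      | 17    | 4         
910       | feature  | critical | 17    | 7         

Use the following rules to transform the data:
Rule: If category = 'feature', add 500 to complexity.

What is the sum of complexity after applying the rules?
1554

Step 1: Count records where category = 'feature': 3
Step 2: Total bonus added: 3 × 500 = 1500
Step 3: Original sum of complexity: 54
Step 4: Final sum = 54 + 1500 = 1554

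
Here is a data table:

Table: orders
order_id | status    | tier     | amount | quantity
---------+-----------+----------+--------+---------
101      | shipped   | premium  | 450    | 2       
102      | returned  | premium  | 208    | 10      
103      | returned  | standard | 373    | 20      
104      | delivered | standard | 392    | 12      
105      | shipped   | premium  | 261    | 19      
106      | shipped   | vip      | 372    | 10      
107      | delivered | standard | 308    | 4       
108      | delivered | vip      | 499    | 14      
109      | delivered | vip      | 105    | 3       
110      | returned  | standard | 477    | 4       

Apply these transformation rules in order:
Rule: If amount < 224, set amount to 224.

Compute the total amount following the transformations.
3580

Step 1: 2 records have amount < 224
Step 2: These records originally summed to 313
Step 3: After setting to minimum: 2 × 224 = 448
Step 4: Unaffected records sum: 3132
Step 5: Final sum = 448 + 3132 = 3580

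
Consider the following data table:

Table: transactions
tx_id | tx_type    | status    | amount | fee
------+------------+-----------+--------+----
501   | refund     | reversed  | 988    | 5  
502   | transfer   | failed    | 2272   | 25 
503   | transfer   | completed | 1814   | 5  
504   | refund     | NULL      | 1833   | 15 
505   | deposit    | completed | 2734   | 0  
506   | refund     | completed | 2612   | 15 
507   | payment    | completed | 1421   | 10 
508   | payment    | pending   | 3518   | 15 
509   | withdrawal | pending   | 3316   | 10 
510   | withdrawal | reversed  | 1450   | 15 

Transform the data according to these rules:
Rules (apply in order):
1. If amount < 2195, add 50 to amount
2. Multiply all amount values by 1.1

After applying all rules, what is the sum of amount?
24428.8

Step 1: Apply Rule 1 - Add 50 to records with amount < 2195
  - 5 records affected: 7506 + (5 × 50) = 7756
  - Unaffected records: 14452
  - Sum after Rule 1: 22208
Step 2: Apply Rule 2 - Multiply all by 1.1
  - 22208 × 1.1 = 24428.8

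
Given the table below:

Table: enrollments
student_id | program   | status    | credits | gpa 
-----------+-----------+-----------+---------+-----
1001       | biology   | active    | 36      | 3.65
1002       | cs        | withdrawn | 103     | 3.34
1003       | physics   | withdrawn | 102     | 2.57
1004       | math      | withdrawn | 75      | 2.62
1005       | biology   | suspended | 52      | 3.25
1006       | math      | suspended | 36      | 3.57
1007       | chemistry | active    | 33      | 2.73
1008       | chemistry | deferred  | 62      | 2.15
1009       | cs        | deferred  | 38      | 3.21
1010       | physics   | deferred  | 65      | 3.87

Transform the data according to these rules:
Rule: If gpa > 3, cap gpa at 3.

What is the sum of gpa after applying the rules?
28.07

Step 1: 6 records have gpa > 3
Step 2: These records originally summed to 20.89
Step 3: After capping: 6 × 3 = 18
Step 4: Unaffected records sum: 10.07
Step 5: Final sum = 18 + 10.07 = 28.07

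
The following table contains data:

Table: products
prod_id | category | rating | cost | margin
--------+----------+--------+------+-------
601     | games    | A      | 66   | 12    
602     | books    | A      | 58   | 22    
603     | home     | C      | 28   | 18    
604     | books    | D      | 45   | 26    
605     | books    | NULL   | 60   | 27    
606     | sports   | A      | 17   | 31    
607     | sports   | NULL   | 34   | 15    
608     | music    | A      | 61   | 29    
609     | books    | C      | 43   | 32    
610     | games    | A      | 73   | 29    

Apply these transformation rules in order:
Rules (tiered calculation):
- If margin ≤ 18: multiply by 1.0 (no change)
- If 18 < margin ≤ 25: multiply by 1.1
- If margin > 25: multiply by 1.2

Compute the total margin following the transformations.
278.0

Step 1: Tier 1 (margin ≤ 18): 3 records, sum = 45 × 1.0 = 45.0
Step 2: Tier 2 (18 < margin ≤ 25): 1 records, sum = 22 × 1.1 = 24.2
Step 3: Tier 3 (margin > 25): 6 records, sum = 174 × 1.2 = 208.8
Step 4: Final sum = 45.0 + 24.2 + 208.8 = 278.0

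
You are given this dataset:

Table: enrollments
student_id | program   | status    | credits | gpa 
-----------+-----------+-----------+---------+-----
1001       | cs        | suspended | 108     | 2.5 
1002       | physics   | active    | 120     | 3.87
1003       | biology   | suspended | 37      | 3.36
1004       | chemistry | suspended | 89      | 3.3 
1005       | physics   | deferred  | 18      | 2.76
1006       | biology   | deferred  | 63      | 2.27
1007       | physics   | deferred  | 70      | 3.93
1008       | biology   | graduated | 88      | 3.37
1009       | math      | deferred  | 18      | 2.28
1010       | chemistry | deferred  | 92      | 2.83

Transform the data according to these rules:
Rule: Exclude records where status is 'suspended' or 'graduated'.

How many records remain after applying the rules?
6

Step 1: Count records to exclude
  - 3 (suspended) + 1 (graduated) = 4 records
Step 2: Total records: 10
Step 3: Remaining = 10 - 4 = 6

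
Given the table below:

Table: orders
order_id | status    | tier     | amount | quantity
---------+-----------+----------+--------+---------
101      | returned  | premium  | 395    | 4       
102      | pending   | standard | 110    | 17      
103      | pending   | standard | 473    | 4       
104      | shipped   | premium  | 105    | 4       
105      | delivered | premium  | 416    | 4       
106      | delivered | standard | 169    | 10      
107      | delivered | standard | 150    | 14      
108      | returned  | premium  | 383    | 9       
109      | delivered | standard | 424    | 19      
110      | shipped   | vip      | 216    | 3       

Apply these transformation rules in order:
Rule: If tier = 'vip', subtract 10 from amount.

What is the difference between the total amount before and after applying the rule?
10

Step 1: Original sum of amount = 2841
Step 2: 1 records have tier = 'vip'
Step 3: Each affected record changes by -10
Step 4: Total change = 1 × -10 = -10
Step 5: New sum = 2841 + -10 = 2831
Step 6: Difference = |2831 - 2841| = 10
        (Sum decreased by 10)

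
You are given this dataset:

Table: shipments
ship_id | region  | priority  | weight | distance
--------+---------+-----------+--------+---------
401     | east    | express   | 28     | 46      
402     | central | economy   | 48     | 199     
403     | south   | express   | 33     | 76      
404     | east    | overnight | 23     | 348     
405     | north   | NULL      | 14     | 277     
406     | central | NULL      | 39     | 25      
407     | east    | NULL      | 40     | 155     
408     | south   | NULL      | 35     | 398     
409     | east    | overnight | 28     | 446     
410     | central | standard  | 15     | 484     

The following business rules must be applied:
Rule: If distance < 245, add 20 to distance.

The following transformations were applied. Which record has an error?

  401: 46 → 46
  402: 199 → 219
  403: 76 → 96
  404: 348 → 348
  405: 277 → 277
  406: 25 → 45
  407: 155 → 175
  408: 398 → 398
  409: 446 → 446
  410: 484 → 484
Record 401 has an error. The correct transformed value should be 66, not 46.

Step 1: Check each record against the rule
Step 2: Record 401 has distance = 46
Step 3: Since 46 < 245, the bonus should have been applied
Step 4: Correct value = 66, but claimed value = 46
Conclusion: Record 401 has the error.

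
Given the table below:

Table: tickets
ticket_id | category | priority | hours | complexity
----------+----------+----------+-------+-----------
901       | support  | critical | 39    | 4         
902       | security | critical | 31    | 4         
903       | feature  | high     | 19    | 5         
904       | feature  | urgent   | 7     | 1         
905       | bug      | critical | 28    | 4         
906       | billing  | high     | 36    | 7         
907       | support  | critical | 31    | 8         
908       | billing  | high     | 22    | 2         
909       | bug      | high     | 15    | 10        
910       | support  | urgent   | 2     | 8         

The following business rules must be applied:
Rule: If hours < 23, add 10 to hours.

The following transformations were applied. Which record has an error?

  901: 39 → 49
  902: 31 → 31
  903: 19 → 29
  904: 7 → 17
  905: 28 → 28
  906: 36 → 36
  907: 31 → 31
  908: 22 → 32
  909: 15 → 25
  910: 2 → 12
Record 901 has an error. The correct transformed value should be 39, not 49.

Step 1: Check each record against the rule
Step 2: Record 901 has hours = 39
Step 3: Since 39 >= 23, the bonus should not have been applied
Step 4: Correct value = 39, but claimed value = 49
Conclusion: Record 901 has the error.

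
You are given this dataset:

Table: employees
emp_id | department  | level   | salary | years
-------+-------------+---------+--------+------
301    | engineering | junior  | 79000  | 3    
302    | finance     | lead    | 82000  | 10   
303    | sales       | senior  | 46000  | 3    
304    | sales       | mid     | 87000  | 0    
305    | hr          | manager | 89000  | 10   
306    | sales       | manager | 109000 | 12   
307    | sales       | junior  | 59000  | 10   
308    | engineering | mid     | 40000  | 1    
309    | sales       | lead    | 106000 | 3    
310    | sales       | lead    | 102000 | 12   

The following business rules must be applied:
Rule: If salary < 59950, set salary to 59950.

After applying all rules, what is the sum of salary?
833850

Step 1: 3 records have salary < 59950
Step 2: These records originally summed to 145000
Step 3: After setting to minimum: 3 × 59950 = 179850
Step 4: Unaffected records sum: 654000
Step 5: Final sum = 179850 + 654000 = 833850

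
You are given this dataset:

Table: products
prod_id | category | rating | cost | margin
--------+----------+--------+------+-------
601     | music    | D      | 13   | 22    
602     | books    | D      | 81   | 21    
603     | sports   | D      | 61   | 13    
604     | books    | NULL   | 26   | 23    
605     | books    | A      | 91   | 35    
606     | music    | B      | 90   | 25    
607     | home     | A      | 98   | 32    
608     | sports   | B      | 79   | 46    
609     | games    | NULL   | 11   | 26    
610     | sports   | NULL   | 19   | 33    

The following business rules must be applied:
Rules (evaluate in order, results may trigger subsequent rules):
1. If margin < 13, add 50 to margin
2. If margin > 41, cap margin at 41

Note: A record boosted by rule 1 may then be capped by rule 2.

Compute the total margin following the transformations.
271

Step 1: Apply rule 1 to records with margin < 13
  - 0 records get bonus of 50
  - Of these, 0 records then exceed 41 and get capped
Step 2: Apply rule 2 to records with margin > 41
  - 1 records (original) are capped
Step 3: Calculate final sum = 271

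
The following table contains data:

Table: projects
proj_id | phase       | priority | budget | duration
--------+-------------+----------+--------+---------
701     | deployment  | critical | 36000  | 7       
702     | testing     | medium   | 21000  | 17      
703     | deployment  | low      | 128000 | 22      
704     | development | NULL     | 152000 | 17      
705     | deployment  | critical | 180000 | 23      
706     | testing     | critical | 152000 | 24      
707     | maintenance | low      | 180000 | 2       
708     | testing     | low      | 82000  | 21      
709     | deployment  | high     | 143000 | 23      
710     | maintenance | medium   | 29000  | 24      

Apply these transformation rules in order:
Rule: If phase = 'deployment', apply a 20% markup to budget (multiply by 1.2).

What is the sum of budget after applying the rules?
1200400.0

Step 1: Records with phase = 'deployment' have total budget = 487000
Step 2: Apply multiplier: 487000 × 1.2 = 584400.0
Step 3: Other records total: 616000
Step 4: Final sum = 584400.0 + 616000 = 1200400.0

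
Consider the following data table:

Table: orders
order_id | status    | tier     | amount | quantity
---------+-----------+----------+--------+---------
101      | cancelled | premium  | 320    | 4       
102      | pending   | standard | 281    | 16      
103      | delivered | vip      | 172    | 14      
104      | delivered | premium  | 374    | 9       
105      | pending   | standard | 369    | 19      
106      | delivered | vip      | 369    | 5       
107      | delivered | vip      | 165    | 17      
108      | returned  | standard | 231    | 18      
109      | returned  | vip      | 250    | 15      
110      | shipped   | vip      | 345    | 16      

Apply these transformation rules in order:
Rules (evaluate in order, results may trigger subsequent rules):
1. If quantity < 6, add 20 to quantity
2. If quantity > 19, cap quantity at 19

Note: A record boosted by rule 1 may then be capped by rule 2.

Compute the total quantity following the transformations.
162

Step 1: Apply rule 1 to records with quantity < 6
  - 2 records get bonus of 20
  - Of these, 2 records then exceed 19 and get capped
Step 2: Apply rule 2 to records with quantity > 19
  - 0 records (original) are capped
Step 3: Calculate final sum = 162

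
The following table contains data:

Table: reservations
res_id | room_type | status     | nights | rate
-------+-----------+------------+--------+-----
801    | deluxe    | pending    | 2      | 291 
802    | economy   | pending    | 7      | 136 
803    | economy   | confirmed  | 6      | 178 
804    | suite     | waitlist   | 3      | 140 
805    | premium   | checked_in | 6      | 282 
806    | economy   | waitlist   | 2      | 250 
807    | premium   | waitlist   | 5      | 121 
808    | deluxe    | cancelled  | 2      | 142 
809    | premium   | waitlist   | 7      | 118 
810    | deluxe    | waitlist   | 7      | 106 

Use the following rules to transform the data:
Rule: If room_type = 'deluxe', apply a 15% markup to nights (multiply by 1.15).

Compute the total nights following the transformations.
48.65

Step 1: Records with room_type = 'deluxe' have total nights = 11
Step 2: Apply multiplier: 11 × 1.15 = 12.65
Step 3: Other records total: 36
Step 4: Final sum = 12.65 + 36 = 48.65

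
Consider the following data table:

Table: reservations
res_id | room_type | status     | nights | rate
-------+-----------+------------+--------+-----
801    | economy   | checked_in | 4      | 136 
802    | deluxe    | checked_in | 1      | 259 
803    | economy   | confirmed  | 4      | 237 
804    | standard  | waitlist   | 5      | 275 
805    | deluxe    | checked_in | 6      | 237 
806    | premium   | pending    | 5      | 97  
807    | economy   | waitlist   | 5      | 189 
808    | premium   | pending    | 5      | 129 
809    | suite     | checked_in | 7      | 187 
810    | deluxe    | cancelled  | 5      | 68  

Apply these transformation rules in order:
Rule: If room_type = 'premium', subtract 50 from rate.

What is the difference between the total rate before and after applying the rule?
100

Step 1: Original sum of rate = 1814
Step 2: 2 records have room_type = 'premium'
Step 3: Each affected record changes by -50
Step 4: Total change = 2 × -50 = -100
Step 5: New sum = 1814 + -100 = 1714
Step 6: Difference = |1714 - 1814| = 100
        (Sum decreased by 100)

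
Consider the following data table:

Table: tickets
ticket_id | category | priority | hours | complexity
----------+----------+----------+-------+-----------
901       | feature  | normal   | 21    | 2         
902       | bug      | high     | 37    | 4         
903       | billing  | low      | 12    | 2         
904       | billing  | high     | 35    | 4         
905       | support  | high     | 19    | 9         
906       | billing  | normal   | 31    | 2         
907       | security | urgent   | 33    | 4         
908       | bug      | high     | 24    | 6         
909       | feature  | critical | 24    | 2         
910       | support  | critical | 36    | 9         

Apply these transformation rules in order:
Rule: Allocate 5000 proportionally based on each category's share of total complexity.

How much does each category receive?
billing: 909.09, bug: 1136.36, feature: 454.55, security: 454.55, support: 2045.45

Step 1: Calculate total complexity = 44
Step 2: Calculate each category's proportion:
  billing: 8/44 = 18.18% → 909.09
  bug: 10/44 = 22.73% → 1136.36
  feature: 4/44 = 9.09% → 454.55
  security: 4/44 = 9.09% → 454.55
  support: 18/44 = 40.91% → 2045.45
Step 3: Verify: sum of allocations ≈ 5000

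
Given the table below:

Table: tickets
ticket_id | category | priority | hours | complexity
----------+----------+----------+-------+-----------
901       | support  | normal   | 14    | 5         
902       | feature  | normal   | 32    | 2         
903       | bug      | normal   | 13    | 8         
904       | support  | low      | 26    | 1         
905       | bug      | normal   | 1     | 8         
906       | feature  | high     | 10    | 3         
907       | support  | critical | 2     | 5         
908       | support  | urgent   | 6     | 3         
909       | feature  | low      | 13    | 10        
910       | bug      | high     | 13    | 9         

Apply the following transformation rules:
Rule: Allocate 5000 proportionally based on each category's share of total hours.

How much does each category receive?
bug: 1038.46, feature: 2115.38, support: 1846.15

Step 1: Calculate total hours = 130
Step 2: Calculate each category's proportion:
  bug: 27/130 = 20.77% → 1038.46
  feature: 55/130 = 42.31% → 2115.38
  support: 48/130 = 36.92% → 1846.15
Step 3: Verify: sum of allocations ≈ 5000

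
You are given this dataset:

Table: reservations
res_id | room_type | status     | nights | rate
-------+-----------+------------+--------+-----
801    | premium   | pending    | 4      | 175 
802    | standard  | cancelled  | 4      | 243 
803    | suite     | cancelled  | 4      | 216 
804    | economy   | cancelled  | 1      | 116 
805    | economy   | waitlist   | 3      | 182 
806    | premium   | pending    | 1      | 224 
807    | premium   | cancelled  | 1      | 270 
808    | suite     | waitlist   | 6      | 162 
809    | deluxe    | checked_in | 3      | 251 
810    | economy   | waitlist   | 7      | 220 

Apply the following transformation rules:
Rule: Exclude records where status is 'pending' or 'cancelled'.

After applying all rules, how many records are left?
4

Step 1: Count records to exclude
  - 2 (pending) + 4 (cancelled) = 6 records
Step 2: Total records: 10
Step 3: Remaining = 10 - 6 = 4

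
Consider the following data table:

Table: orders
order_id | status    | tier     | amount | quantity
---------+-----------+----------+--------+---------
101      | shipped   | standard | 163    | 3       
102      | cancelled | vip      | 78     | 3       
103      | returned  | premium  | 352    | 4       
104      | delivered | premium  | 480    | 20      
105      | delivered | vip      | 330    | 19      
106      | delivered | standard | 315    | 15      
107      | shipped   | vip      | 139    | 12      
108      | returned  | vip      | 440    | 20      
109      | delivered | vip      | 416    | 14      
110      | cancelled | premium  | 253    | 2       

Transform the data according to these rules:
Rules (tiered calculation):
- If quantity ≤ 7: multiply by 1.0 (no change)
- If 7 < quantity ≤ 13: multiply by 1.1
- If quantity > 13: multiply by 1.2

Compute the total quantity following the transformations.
130.8

Step 1: Tier 1 (quantity ≤ 7): 4 records, sum = 12 × 1.0 = 12.0
Step 2: Tier 2 (7 < quantity ≤ 13): 1 records, sum = 12 × 1.1 = 13.2
Step 3: Tier 3 (quantity > 13): 5 records, sum = 88 × 1.2 = 105.6
Step 4: Final sum = 12.0 + 13.2 + 105.6 = 130.8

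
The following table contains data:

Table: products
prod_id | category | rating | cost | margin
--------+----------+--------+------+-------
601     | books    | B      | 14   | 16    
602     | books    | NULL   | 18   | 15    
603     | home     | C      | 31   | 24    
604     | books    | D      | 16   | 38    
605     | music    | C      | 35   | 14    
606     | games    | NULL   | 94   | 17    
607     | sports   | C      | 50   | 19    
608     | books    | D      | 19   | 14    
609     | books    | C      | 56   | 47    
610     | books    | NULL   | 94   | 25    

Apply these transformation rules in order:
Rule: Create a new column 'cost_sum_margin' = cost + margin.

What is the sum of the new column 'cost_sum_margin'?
656

Step 1: For each record, compute cost + margin
Example calculations:
  14 + 16 = 30
  18 + 15 = 33
  31 + 24 = 55
  ...
Step 2: Sum all derived values
Step 3: Total = 656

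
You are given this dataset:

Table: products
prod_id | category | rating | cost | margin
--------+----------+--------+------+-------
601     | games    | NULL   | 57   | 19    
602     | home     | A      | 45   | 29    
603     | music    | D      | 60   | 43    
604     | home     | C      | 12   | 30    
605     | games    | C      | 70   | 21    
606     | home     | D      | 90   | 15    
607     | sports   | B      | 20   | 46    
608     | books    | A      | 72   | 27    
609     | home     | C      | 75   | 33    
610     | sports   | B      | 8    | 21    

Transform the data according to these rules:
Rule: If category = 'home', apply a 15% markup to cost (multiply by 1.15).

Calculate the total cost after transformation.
542.3

Step 1: Records with category = 'home' have total cost = 222
Step 2: Apply multiplier: 222 × 1.15 = 255.3
Step 3: Other records total: 287
Step 4: Final sum = 255.3 + 287 = 542.3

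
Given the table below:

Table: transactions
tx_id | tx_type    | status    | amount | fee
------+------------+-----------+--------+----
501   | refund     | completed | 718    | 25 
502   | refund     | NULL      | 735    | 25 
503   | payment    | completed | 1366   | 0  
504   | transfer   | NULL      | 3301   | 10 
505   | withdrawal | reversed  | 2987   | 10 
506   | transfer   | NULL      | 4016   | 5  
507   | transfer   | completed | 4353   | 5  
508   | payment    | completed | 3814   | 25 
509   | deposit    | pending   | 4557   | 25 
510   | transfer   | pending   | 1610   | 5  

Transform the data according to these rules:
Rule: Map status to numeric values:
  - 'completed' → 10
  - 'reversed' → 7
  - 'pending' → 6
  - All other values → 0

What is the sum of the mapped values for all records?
59

Step 1: Apply mapping to each record
Step 2: Count by status:
  'completed': 4 records × 10 = 40
  'reversed': 1 records × 7 = 7
  'pending': 2 records × 6 = 12
Step 3: Sum all mapped values = 59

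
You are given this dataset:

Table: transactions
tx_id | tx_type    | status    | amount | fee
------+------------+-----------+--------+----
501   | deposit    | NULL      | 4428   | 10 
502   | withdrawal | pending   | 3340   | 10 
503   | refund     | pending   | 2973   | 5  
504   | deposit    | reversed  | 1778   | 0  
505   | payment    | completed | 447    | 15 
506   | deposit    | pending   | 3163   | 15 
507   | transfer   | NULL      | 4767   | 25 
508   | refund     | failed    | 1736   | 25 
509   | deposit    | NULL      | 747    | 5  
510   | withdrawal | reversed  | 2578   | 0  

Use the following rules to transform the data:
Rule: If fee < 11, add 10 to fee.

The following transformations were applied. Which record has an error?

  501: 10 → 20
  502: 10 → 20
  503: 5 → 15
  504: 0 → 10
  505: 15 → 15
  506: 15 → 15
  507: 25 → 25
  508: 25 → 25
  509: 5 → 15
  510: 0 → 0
Record 510 has an error. The correct transformed value should be 10, not 0.

Step 1: Check each record against the rule
Step 2: Record 510 has fee = 0
Step 3: Since 0 < 11, the bonus should have been applied
Step 4: Correct value = 10, but claimed value = 0
Conclusion: Record 510 has the error.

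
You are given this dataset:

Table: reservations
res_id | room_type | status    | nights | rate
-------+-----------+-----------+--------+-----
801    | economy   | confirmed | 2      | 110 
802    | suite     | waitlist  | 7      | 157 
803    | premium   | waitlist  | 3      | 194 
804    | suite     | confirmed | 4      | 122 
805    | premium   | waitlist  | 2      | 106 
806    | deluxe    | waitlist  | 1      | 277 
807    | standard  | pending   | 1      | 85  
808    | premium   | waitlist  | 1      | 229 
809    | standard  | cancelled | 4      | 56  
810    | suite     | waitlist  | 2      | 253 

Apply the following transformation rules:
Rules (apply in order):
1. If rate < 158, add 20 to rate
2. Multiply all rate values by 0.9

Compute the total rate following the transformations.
1538.1

Step 1: Apply Rule 1 - Add 20 to records with rate < 158
  - 6 records affected: 636 + (6 × 20) = 756
  - Unaffected records: 953
  - Sum after Rule 1: 1709
Step 2: Apply Rule 2 - Multiply all by 0.9
  - 1709 × 0.9 = 1538.1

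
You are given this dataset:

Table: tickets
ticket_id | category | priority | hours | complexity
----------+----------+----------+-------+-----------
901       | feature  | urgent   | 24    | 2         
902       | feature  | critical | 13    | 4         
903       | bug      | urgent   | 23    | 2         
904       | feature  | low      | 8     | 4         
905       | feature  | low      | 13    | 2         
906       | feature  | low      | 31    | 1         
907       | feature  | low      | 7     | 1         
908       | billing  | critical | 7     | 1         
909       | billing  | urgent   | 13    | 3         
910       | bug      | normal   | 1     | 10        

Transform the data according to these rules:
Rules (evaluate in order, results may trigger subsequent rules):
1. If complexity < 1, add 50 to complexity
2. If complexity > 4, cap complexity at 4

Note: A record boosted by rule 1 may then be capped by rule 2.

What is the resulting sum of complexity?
24

Step 1: Apply rule 1 to records with complexity < 1
  - 0 records get bonus of 50
  - Of these, 0 records then exceed 4 and get capped
Step 2: Apply rule 2 to records with complexity > 4
  - 1 records (original) are capped
Step 3: Calculate final sum = 24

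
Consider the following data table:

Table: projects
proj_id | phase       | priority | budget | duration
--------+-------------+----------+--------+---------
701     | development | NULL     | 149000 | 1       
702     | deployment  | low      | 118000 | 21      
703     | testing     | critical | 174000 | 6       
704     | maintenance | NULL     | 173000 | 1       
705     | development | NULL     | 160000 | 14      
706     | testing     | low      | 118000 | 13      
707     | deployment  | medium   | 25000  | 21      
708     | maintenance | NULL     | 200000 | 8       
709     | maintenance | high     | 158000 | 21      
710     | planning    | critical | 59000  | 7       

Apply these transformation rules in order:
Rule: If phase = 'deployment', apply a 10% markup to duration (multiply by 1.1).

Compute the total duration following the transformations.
117.2

Step 1: Records with phase = 'deployment' have total duration = 42
Step 2: Apply multiplier: 42 × 1.1 = 46.2
Step 3: Other records total: 71
Step 4: Final sum = 46.2 + 71 = 117.2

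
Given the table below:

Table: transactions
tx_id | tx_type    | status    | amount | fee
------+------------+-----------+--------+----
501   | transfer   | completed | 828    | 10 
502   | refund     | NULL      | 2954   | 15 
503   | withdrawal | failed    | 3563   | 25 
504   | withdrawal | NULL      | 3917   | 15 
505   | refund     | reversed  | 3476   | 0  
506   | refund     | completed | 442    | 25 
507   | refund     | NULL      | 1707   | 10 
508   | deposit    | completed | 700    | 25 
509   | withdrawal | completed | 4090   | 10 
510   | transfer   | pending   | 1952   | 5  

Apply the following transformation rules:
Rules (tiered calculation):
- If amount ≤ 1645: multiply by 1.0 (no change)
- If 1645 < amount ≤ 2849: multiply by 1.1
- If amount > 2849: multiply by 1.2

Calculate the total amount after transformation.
27594.9

Step 1: Tier 1 (amount ≤ 1645): 3 records, sum = 1970 × 1.0 = 1970.0
Step 2: Tier 2 (1645 < amount ≤ 2849): 2 records, sum = 3659 × 1.1 = 4024.9
Step 3: Tier 3 (amount > 2849): 5 records, sum = 18000 × 1.2 = 21600.0
Step 4: Final sum = 1970.0 + 4024.9 + 21600.0 = 27594.9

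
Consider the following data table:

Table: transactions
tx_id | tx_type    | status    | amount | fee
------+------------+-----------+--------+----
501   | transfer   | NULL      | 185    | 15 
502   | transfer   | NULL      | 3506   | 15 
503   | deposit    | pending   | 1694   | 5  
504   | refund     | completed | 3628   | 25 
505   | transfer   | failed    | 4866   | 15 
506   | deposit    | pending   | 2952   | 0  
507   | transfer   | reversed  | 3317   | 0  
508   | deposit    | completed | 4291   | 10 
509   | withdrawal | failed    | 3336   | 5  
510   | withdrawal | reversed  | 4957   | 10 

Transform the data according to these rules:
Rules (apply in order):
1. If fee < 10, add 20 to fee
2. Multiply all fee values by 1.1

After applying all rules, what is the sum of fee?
198.0

Step 1: Apply Rule 1 - Add 20 to records with fee < 10
  - 4 records affected: 10 + (4 × 20) = 90
  - Unaffected records: 90
  - Sum after Rule 1: 180
Step 2: Apply Rule 2 - Multiply all by 1.1
  - 180 × 1.1 = 198.0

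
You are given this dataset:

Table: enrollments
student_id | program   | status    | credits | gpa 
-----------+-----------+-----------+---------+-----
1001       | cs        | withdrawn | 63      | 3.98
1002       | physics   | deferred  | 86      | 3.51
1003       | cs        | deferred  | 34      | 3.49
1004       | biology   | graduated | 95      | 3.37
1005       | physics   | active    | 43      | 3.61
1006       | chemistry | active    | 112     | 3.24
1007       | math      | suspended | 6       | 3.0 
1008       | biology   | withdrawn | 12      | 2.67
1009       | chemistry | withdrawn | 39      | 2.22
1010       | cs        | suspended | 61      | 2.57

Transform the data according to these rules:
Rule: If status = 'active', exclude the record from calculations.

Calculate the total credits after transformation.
396

Step 1: Identify records where status = 'active'
Step 2: The excluded records sum to 155
Step 3: Original total credits = 551
Step 4: Remaining total = 551 - 155 = 396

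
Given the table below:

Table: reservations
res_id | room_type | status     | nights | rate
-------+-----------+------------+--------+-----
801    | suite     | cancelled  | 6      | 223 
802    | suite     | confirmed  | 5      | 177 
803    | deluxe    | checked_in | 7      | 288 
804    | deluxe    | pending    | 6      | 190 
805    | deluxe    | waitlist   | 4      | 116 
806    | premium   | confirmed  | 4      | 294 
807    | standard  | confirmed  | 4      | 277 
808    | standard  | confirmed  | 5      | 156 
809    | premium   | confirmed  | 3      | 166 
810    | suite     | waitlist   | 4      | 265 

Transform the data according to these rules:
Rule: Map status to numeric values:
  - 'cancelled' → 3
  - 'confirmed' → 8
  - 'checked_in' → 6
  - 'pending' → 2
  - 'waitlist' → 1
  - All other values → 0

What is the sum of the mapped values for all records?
53

Step 1: Apply mapping to each record
Step 2: Count by status:
  'cancelled': 1 records × 3 = 3
  'confirmed': 5 records × 8 = 40
  'checked_in': 1 records × 6 = 6
  'pending': 1 records × 2 = 2
  'waitlist': 2 records × 1 = 2
Step 3: Sum all mapped values = 53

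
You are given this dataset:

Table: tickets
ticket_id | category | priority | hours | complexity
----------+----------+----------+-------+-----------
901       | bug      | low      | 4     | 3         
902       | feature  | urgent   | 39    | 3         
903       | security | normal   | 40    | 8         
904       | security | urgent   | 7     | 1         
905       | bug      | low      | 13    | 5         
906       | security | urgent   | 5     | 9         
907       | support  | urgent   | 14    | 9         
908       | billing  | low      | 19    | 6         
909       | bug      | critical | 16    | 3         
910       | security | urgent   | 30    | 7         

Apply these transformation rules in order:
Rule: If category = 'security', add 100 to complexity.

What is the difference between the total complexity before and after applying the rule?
400

Step 1: Original sum of complexity = 54
Step 2: 4 records have category = 'security'
Step 3: Each affected record changes by 100
Step 4: Total change = 4 × 100 = 400
Step 5: New sum = 54 + 400 = 454
Step 6: Difference = |454 - 54| = 400
        (Sum increased by 400)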